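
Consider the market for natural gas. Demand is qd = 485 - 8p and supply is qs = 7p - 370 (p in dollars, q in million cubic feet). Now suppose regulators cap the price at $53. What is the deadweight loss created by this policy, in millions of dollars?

105

Setting quantity demanded equal to quantity supplied, 485 - 8p = 7p - 370, gives p* = 57 and q* = 29.
Because the ceiling (53) lies below the market-clearing price, it is binding.
At p = 53: qd = 485 - 8·53 = 61 and qs = 7·53 - 370 = 1.
Quantity traded falls to 1. At q = 1 the demand price is (485 - 1)/8 = 60.5 and the supply price is (370 + 1)/7 = 53.
Deadweight loss = ½ · (60.5 - 53) · (29 - 1) = ½ · 7.5 · 28 = 105.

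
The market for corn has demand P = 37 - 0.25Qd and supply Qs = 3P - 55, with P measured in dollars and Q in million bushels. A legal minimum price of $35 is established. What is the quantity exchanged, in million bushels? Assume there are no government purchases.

8

Rearranging demand gives Qd = 148 - 4P. Without the control the market clears where 148 - 4P = 3P - 55, i.e. P* = 29 and Q* = 32.
The floor of 35 is above the equilibrium price 29, so it binds.
At P = 35: Qd = 148 - 4·35 = 8 and Qs = 3·35 - 55 = 50.
The quantity actually transacted is the short side, demand: 8.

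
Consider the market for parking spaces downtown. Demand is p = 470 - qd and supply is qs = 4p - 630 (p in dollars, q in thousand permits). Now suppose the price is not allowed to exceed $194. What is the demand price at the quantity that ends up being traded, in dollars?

324

Rearranging demand gives qd = 470 - p. Without the control the market clears where 470 - p = 4p - 630, i.e. p* = 220 and q* = 250.
Since 194 < 220, the ceiling is binding.
At p = 194: qd = 470 - 194 = 276 and qs = 4·194 - 630 = 146.
Only 146 units reach the market. On the demand curve, the marginal buyer's willingness to pay at q = 146 is (470 - 146) = 324.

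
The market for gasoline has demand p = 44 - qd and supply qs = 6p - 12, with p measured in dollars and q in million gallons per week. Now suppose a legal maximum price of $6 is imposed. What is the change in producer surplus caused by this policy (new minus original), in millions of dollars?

-60

Rearranging demand gives qd = 44 - p. Without the control the market clears where 44 - p = 6p - 12, i.e. p* = 8 and q* = 36.
Because the ceiling (6) lies below the market-clearing price, it is binding.
At p = 6: qd = 44 - 6 = 38 and qs = 6·6 - 12 = 24.
Producer surplus without the control is ½ · (8 - 2) · 36 = 108.
With the ceiling, producers sell 24 units at 6, so PS = ½ · (6 - 2) · 24 = 48.
Change in producer surplus = 48 - 108 = -60.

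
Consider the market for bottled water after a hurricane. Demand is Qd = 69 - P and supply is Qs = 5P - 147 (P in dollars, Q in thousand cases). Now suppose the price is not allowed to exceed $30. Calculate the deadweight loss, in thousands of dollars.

In a free market, 69 - P = 5P - 147 gives the equilibrium P* = 36, Q* = 33.
Because the ceiling (30) lies below the market-clearing price, it is binding.
At P = 30: Qd = 69 - 30 = 39 and Qs = 5·30 - 147 = 3.
Quantity traded falls to 3. At Q = 3 the demand price is 69 - 3 = 66 and the supply price is (147 + 3)/5 = 30.
Deadweight loss = ½ · (66 - 30) · (33 - 3) = ½ · 36 · 30 = 540.

540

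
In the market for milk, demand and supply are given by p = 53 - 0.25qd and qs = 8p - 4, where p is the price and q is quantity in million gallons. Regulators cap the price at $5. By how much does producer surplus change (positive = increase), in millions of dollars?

Rearranging demand gives qd = 212 - 4p. Without the control the market clears where 212 - 4p = 8p - 4, i.e. p* = 18 and q* = 140.
The ceiling of 5 is below the equilibrium price 18, so it binds.
At p = 5: qd = 212 - 4·5 = 192 and qs = 8·5 - 4 = 36.
Producer surplus without the control is ½ · (18 - 0.5) · 140 = 1225.
With the ceiling, producers sell 36 units at 5, so PS = ½ · (5 - 0.5) · 36 = 81.
Change in producer surplus = 81 - 1225 = -1144.

-1144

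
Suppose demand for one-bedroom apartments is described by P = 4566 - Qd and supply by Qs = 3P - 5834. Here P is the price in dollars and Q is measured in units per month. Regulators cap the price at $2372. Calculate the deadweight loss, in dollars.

Rearranging demand gives Qd = 4566 - P. Setting quantity demanded equal to quantity supplied, 4566 - P = 3P - 5834, gives P* = 2600 and Q* = 1966.
Since 2372 < 2600, the ceiling is binding.
At P = 2372: Qd = 4566 - 2372 = 2194 and Qs = 3·2372 - 5834 = 1282.
Quantity traded falls to 1282. At Q = 1282 the demand price is 4566 - 1282 = 3284 and the supply price is (5834 + 1282)/3 = 2372.
Deadweight loss = ½ · (3284 - 2372) · (1966 - 1282) = ½ · 912 · 684 = 311904.

311904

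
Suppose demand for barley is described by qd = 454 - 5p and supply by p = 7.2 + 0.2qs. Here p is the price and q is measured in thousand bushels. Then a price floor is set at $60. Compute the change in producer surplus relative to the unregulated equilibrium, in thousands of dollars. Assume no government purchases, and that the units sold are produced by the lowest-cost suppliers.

Rearranging supply gives qs = 5p - 36. Setting quantity demanded equal to quantity supplied, 454 - 5p = 5p - 36, gives p* = 49 and q* = 209.
Since 60 > 49, the floor is binding.
At p = 60: qd = 454 - 5·60 = 154 and qs = 5·60 - 36 = 264.
Producer surplus without the control is ½ · (49 - 7.2) · 209 = 4368.1.
With the floor, 154 units are sold at 60. The supply price at q = 154 is 38, so PS = ½ · [(60 - 7.2) + (60 - 38)] · 154 = 5759.6.
Change in producer surplus = 5759.6 - 4368.1 = 1391.5.

1391.5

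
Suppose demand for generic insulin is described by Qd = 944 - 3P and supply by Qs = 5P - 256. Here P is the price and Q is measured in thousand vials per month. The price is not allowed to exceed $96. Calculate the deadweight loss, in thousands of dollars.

19440

Without the control the market clears where 944 - 3P = 5P - 256, i.e. P* = 150 and Q* = 494.
Since 96 < 150, the ceiling is binding.
At P = 96: Qd = 944 - 3·96 = 656 and Qs = 5·96 - 256 = 224.
Quantity traded falls to 224. At Q = 224 the demand price is (944 - 224)/3 = 240 and the supply price is (256 + 224)/5 = 96.
Deadweight loss = ½ · (240 - 96) · (494 - 224) = ½ · 144 · 270 = 19440.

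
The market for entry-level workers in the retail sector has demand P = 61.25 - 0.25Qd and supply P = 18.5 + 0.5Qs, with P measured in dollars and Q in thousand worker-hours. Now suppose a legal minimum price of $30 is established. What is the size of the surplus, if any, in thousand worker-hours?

0

Rearranging demand gives Qd = 245 - 4P; rearranging supply gives Qs = 2P - 37. Equilibrium: 245 - 4P = 2P - 37, so 282 = 6P and P* = 47, Q* = 57.
Since 30 is below P* = 47, the floor does not bind and the free-market outcome prevails.
Since the control does not bind, there is no surplus.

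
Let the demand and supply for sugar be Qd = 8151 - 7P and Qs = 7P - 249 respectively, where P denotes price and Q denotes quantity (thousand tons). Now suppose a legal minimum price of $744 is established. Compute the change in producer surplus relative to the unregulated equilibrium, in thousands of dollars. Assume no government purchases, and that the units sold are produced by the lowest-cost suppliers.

351216

In a free market, 8151 - 7P = 7P - 249 gives the equilibrium P* = 600, Q* = 3951.
Since 744 > 600, the floor is binding.
At P = 744: Qd = 8151 - 7·744 = 2943 and Qs = 7·744 - 249 = 4959.
Producer surplus without the control is ½ · (600 - 249/7) · 3951 = 15610401/14.
With the floor, 2943 units are sold at 744. The supply price at Q = 2943 is 456, so PS = ½ · [(744 - 249/7) + (744 - 456)] · 2943 = 20527425/14.
Change in producer surplus = 20527425/14 - 15610401/14 = 351216.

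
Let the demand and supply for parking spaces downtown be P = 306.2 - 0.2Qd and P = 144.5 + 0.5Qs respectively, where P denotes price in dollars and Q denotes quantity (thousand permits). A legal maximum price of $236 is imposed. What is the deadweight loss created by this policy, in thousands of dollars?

Rearranging demand gives Qd = 1531 - 5P; rearranging supply gives Qs = 2P - 289. Setting quantity demanded equal to quantity supplied, 1531 - 5P = 2P - 289, gives P* = 260 and Q* = 231.
The ceiling of 236 is below the equilibrium price 260, so it binds.
At P = 236: Qd = 1531 - 5·236 = 351 and Qs = 2·236 - 289 = 183.
Quantity traded falls to 183. At Q = 183 the demand price is (1531 - 183)/5 = 269.6 and the supply price is (289 + 183)/2 = 236.
Deadweight loss = ½ · (269.6 - 236) · (231 - 183) = ½ · 33.6 · 48 = 806.4.

806.4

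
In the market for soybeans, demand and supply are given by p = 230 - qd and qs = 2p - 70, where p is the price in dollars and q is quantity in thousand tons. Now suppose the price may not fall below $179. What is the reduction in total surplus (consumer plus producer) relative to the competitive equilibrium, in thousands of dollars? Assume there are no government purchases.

Rearranging demand gives qd = 230 - p. Equilibrium: 230 - p = 2p - 70, so 300 = 3p and p* = 100, q* = 130.
The floor of 179 is above the equilibrium price 100, so it binds.
At p = 179: qd = 230 - 179 = 51 and qs = 2·179 - 70 = 288.
Quantity traded falls to 51. At q = 51 the demand price is 230 - 51 = 179 and the supply price is (70 + 51)/2 = 60.5.
Deadweight loss = ½ · (179 - 60.5) · (130 - 51) = ½ · 118.5 · 79 = 4680.75.

4680.75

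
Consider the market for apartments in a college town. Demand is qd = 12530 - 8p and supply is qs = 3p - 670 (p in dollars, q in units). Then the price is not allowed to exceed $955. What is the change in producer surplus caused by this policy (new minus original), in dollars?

-627812.5

Setting quantity demanded equal to quantity supplied, 12530 - 8p = 3p - 670, gives p* = 1200 and q* = 2930.
Because the ceiling (955) lies below the market-clearing price, it is binding.
At p = 955: qd = 12530 - 8·955 = 4890 and qs = 3·955 - 670 = 2195.
Producer surplus without the control is ½ · (1200 - 670/3) · 2930 = 4292450/3.
With the ceiling, producers sell 2195 units at 955, so PS = ½ · (955 - 670/3) · 2195 = 4818025/6.
Change in producer surplus = 4818025/6 - 4292450/3 = -627812.5.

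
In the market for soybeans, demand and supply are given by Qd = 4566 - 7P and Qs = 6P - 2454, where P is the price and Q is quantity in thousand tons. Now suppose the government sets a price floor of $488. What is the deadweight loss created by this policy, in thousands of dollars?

0

Without the control the market clears where 4566 - 7P = 6P - 2454, i.e. P* = 540 and Q* = 786.
The floor of 488 is below the equilibrium price 540, so it is not binding; the market clears at P* = 540, Q* = 786.
Since the control does not bind, no trades are prevented and deadweight loss is zero.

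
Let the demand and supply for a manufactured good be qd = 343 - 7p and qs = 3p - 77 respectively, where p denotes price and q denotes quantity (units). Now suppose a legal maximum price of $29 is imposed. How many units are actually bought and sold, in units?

In a free market, 343 - 7p = 3p - 77 gives the equilibrium p* = 42, q* = 49.
The ceiling of 29 is below the equilibrium price 42, so it binds.
At p = 29: qd = 343 - 7·29 = 140 and qs = 3·29 - 77 = 10.
The quantity actually transacted is the short side, supply: 10.

10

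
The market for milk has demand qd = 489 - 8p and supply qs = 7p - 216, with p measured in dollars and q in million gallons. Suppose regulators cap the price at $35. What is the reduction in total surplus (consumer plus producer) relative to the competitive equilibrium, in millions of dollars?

Setting quantity demanded equal to quantity supplied, 489 - 8p = 7p - 216, gives p* = 47 and q* = 113.
Since 35 < 47, the ceiling is binding.
At p = 35: qd = 489 - 8·35 = 209 and qs = 7·35 - 216 = 29.
Quantity traded falls to 29. At q = 29 the demand price is (489 - 29)/8 = 57.5 and the supply price is (216 + 29)/7 = 35.
Deadweight loss = ½ · (57.5 - 35) · (113 - 29) = ½ · 22.5 · 84 = 945.

945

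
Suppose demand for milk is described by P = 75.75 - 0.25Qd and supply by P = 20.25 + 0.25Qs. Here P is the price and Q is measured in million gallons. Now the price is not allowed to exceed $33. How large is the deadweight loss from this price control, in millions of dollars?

900

Rearranging demand gives Qd = 303 - 4P; rearranging supply gives Qs = 4P - 81. Equilibrium: 303 - 4P = 4P - 81, so 384 = 8P and P* = 48, Q* = 111.
The ceiling of 33 is below the equilibrium price 48, so it binds.
At P = 33: Qd = 303 - 4·33 = 171 and Qs = 4·33 - 81 = 51.
Quantity traded falls to 51. At Q = 51 the demand price is (303 - 51)/4 = 63 and the supply price is (81 + 51)/4 = 33.
Deadweight loss = ½ · (63 - 33) · (111 - 51) = ½ · 30 · 60 = 900.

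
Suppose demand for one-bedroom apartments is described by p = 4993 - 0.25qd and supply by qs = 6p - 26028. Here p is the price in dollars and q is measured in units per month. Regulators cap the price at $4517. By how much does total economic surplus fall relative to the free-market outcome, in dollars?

Rearranging demand gives qd = 19972 - 4p. In a free market, 19972 - 4p = 6p - 26028 gives the equilibrium p* = 4600, q* = 1572.
Since 4517 < 4600, the ceiling is binding.
At p = 4517: qd = 19972 - 4·4517 = 1904 and qs = 6·4517 - 26028 = 1074.
Quantity traded falls to 1074. At q = 1074 the demand price is (19972 - 1074)/4 = 4724.5 and the supply price is (26028 + 1074)/6 = 4517.
Deadweight loss = ½ · (4724.5 - 4517) · (1572 - 1074) = ½ · 207.5 · 498 = 51667.5.

51667.5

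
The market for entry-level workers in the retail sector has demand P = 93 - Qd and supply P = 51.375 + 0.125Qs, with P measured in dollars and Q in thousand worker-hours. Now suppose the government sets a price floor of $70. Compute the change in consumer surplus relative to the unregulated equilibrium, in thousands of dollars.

-420

Rearranging demand gives Qd = 93 - P; rearranging supply gives Qs = 8P - 411. In a free market, 93 - P = 8P - 411 gives the equilibrium P* = 56, Q* = 37.
Since 70 > 56, the floor is binding.
At P = 70: Qd = 93 - 70 = 23 and Qs = 8·70 - 411 = 149.
Consumer surplus without the control is ½ · (93 - 56) · 37 = 684.5.
With the floor, consumers buy 23 units at 70, so CS = ½ · (93 - 70) · 23 = 264.5.
Change in consumer surplus = 264.5 - 684.5 = -420.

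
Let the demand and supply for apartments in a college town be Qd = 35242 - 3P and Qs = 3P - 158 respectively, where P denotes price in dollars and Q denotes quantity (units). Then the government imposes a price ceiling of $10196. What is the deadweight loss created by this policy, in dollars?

0

Equilibrium: 35242 - 3P = 3P - 158, so 35400 = 6P and P* = 5900, Q* = 17542.
Since 10196 is above P* = 5900, the ceiling does not bind and the free-market outcome prevails.
Since the control does not bind, no trades are prevented and deadweight loss is zero.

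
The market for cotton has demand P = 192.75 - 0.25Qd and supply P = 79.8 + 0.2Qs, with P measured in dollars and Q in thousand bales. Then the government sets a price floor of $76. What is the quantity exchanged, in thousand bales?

251

Rearranging demand gives Qd = 771 - 4P; rearranging supply gives Qs = 5P - 399. Without the control the market clears where 771 - 4P = 5P - 399, i.e. P* = 130 and Q* = 251.
The floor of 76 is below the equilibrium price 130, so it is not binding; the market clears at P* = 130, Q* = 251.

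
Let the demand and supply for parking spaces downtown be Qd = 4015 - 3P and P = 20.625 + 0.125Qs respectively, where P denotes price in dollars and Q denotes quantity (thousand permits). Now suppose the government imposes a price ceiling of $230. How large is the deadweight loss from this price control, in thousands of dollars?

Rearranging supply gives Qs = 8P - 165. Without the control the market clears where 4015 - 3P = 8P - 165, i.e. P* = 380 and Q* = 2875.
Because the ceiling (230) lies below the market-clearing price, it is binding.
At P = 230: Qd = 4015 - 3·230 = 3325 and Qs = 8·230 - 165 = 1675.
Quantity traded falls to 1675. At Q = 1675 the demand price is (4015 - 1675)/3 = 780 and the supply price is (165 + 1675)/8 = 230.
Deadweight loss = ½ · (780 - 230) · (2875 - 1675) = ½ · 550 · 1200 = 330000.

330000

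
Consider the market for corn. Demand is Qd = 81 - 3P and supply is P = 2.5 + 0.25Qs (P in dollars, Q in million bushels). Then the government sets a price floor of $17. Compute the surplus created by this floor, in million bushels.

Rearranging supply gives Qs = 4P - 10. Equilibrium: 81 - 3P = 4P - 10, so 91 = 7P and P* = 13, Q* = 42.
The floor of 17 is above the equilibrium price 13, so it binds.
At P = 17: Qd = 81 - 3·17 = 30 and Qs = 4·17 - 10 = 58.
Surplus = Qs - Qd = 58 - 30 = 28.

28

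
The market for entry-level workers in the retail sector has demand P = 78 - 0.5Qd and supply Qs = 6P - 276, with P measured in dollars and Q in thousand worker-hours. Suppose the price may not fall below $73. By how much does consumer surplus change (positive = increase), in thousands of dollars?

Rearranging demand gives Qd = 156 - 2P. In a free market, 156 - 2P = 6P - 276 gives the equilibrium P* = 54, Q* = 48.
Since 73 > 54, the floor is binding.
At P = 73: Qd = 156 - 2·73 = 10 and Qs = 6·73 - 276 = 162.
Consumer surplus without the control is ½ · (78 - 54) · 48 = 576.
With the floor, consumers buy 10 units at 73, so CS = ½ · (78 - 73) · 10 = 25.
Change in consumer surplus = 25 - 576 = -551.

-551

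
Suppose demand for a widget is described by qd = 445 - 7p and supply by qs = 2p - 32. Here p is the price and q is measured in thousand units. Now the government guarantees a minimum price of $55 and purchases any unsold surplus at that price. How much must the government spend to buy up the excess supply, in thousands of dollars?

990

Setting quantity demanded equal to quantity supplied, 445 - 7p = 2p - 32, gives p* = 53 and q* = 74.
Since 55 > 53, the floor is binding.
At p = 55: qd = 445 - 7·55 = 60 and qs = 2·55 - 32 = 78.
Surplus = qs - qd = 18.
Government expenditure = surplus × support price = 18 × 55 = 990.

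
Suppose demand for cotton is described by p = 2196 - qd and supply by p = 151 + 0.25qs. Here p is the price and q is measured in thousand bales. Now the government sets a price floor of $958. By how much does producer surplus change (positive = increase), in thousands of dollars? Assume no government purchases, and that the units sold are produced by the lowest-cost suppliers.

Rearranging demand gives qd = 2196 - p; rearranging supply gives qs = 4p - 604. Setting quantity demanded equal to quantity supplied, 2196 - p = 4p - 604, gives p* = 560 and q* = 1636.
Because the floor (958) lies above the market-clearing price, it is binding.
At p = 958: qd = 2196 - 958 = 1238 and qs = 4·958 - 604 = 3228.
Producer surplus without the control is ½ · (560 - 151) · 1636 = 334562.
With the floor, 1238 units are sold at 958. The supply price at q = 1238 is 460.5, so PS = ½ · [(958 - 151) + (958 - 460.5)] · 1238 = 807485.5.
Change in producer surplus = 807485.5 - 334562 = 472923.5.

472923.5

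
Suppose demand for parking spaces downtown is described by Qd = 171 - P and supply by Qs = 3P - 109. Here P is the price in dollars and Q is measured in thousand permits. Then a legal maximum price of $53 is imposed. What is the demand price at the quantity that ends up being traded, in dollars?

121

Equilibrium: 171 - P = 3P - 109, so 280 = 4P and P* = 70, Q* = 101.
The ceiling of 53 is below the equilibrium price 70, so it binds.
At P = 53: Qd = 171 - 53 = 118 and Qs = 3·53 - 109 = 50.
Only 50 units reach the market. On the demand curve, the marginal buyer's willingness to pay at Q = 50 is (171 - 50) = 121.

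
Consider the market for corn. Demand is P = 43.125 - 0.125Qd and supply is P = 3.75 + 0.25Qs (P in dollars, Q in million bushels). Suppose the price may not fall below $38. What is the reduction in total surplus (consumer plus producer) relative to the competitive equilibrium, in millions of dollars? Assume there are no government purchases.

Rearranging demand gives Qd = 345 - 8P; rearranging supply gives Qs = 4P - 15. Without the control the market clears where 345 - 8P = 4P - 15, i.e. P* = 30 and Q* = 105.
Since 38 > 30, the floor is binding.
At P = 38: Qd = 345 - 8·38 = 41 and Qs = 4·38 - 15 = 137.
Quantity traded falls to 41. At Q = 41 the demand price is (345 - 41)/8 = 38 and the supply price is (15 + 41)/4 = 14.
Deadweight loss = ½ · (38 - 14) · (105 - 41) = ½ · 24 · 64 = 768.

768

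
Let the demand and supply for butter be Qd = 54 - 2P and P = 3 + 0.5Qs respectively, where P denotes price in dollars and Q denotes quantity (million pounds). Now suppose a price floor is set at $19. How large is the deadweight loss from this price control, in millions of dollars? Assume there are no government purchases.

32

Rearranging supply gives Qs = 2P - 6. Equilibrium: 54 - 2P = 2P - 6, so 60 = 4P and P* = 15, Q* = 24.
The floor of 19 is above the equilibrium price 15, so it binds.
At P = 19: Qd = 54 - 2·19 = 16 and Qs = 2·19 - 6 = 32.
Quantity traded falls to 16. At Q = 16 the demand price is (54 - 16)/2 = 19 and the supply price is (6 + 16)/2 = 11.
Deadweight loss = ½ · (19 - 11) · (24 - 16) = ½ · 8 · 8 = 32.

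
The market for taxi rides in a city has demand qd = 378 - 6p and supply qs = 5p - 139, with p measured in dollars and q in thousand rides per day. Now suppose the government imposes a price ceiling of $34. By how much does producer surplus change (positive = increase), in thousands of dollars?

Equilibrium: 378 - 6p = 5p - 139, so 517 = 11p and p* = 47, q* = 96.
The ceiling of 34 is below the equilibrium price 47, so it binds.
At p = 34: qd = 378 - 6·34 = 174 and qs = 5·34 - 139 = 31.
Producer surplus without the control is ½ · (47 - 27.8) · 96 = 921.6.
With the ceiling, producers sell 31 units at 34, so PS = ½ · (34 - 27.8) · 31 = 96.1.
Change in producer surplus = 96.1 - 921.6 = -825.5.

-825.5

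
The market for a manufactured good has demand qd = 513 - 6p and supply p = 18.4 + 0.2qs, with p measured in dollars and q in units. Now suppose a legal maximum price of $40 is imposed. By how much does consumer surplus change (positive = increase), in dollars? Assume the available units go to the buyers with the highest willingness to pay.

1151.25

Rearranging supply gives qs = 5p - 92. Setting quantity demanded equal to quantity supplied, 513 - 6p = 5p - 92, gives p* = 55 and q* = 183.
Because the ceiling (40) lies below the market-clearing price, it is binding.
At p = 40: qd = 513 - 6·40 = 273 and qs = 5·40 - 92 = 108.
Consumer surplus without the control is ½ · (85.5 - 55) · 183 = 2790.75.
With the ceiling, 108 units are sold at 40 (assume they go to the highest-value buyers). The demand price at q = 108 is 67.5, so CS = ½ · [(85.5 - 40) + (67.5 - 40)] · 108 = 3942.
Change in consumer surplus = 3942 - 2790.75 = 1151.25.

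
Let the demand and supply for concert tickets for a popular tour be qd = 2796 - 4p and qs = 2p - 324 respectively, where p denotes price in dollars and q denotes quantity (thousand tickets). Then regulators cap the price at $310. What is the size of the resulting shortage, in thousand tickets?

Without the control the market clears where 2796 - 4p = 2p - 324, i.e. p* = 520 and q* = 716.
Since 310 < 520, the ceiling is binding.
At p = 310: qd = 2796 - 4·310 = 1556 and qs = 2·310 - 324 = 296.
Shortage = qd - qs = 1556 - 296 = 1260.

1260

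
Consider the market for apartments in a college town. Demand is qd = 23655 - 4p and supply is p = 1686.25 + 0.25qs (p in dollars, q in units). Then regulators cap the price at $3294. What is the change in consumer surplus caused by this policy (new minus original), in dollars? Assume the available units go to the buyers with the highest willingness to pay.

Rearranging supply gives qs = 4p - 6745. Equilibrium: 23655 - 4p = 4p - 6745, so 30400 = 8p and p* = 3800, q* = 8455.
The ceiling of 3294 is below the equilibrium price 3800, so it binds.
At p = 3294: qd = 23655 - 4·3294 = 10479 and qs = 4·3294 - 6745 = 6431.
Consumer surplus without the control is ½ · (5913.75 - 3800) · 8455 = 8935878.125.
With the ceiling, 6431 units are sold at 3294 (assume they go to the highest-value buyers). The demand price at q = 6431 is 4306, so CS = ½ · [(5913.75 - 3294) + (4306 - 3294)] · 6431 = 11677892.125.
Change in consumer surplus = 11677892.125 - 8935878.125 = 2742014.

2742014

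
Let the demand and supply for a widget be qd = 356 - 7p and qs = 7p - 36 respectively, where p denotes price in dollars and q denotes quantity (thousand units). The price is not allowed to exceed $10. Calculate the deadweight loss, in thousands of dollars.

2268

Equilibrium: 356 - 7p = 7p - 36, so 392 = 14p and p* = 28, q* = 160.
Because the ceiling (10) lies below the market-clearing price, it is binding.
At p = 10: qd = 356 - 7·10 = 286 and qs = 7·10 - 36 = 34.
Quantity traded falls to 34. At q = 34 the demand price is (356 - 34)/7 = 46 and the supply price is (36 + 34)/7 = 10.
Deadweight loss = ½ · (46 - 10) · (160 - 34) = ½ · 36 · 126 = 2268.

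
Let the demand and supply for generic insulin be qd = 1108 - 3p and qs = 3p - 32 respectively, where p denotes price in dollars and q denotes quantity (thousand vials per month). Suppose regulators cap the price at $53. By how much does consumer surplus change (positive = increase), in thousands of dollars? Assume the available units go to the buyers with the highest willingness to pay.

Equilibrium: 1108 - 3p = 3p - 32, so 1140 = 6p and p* = 190, q* = 538.
Because the ceiling (53) lies below the market-clearing price, it is binding.
At p = 53: qd = 1108 - 3·53 = 949 and qs = 3·53 - 32 = 127.
Consumer surplus without the control is ½ · (1108/3 - 190) · 538 = 144722/3.
With the ceiling, 127 units are sold at 53 (assume they go to the highest-value buyers). The demand price at q = 127 is 327, so CS = ½ · [(1108/3 - 53) + (327 - 53)] · 127 = 224917/6.
Change in consumer surplus = 224917/6 - 144722/3 = -10754.5.

-10754.5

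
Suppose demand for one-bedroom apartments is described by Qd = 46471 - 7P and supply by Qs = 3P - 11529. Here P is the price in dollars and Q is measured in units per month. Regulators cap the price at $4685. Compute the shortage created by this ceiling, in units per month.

11150

In a free market, 46471 - 7P = 3P - 11529 gives the equilibrium P* = 5800, Q* = 5871.
Because the ceiling (4685) lies below the market-clearing price, it is binding.
At P = 4685: Qd = 46471 - 7·4685 = 13676 and Qs = 3·4685 - 11529 = 2526.
Shortage = Qd - Qs = 13676 - 2526 = 11150.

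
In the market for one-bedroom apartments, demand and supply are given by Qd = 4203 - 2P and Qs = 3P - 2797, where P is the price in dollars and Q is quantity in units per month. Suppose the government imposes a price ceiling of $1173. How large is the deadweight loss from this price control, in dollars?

193233.75

Setting quantity demanded equal to quantity supplied, 4203 - 2P = 3P - 2797, gives P* = 1400 and Q* = 1403.
Because the ceiling (1173) lies below the market-clearing price, it is binding.
At P = 1173: Qd = 4203 - 2·1173 = 1857 and Qs = 3·1173 - 2797 = 722.
Quantity traded falls to 722. At Q = 722 the demand price is (4203 - 722)/2 = 1740.5 and the supply price is (2797 + 722)/3 = 1173.
Deadweight loss = ½ · (1740.5 - 1173) · (1403 - 722) = ½ · 567.5 · 681 = 193233.75.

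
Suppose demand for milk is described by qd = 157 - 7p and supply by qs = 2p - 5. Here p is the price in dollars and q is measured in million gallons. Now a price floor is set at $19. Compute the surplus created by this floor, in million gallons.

Equilibrium: 157 - 7p = 2p - 5, so 162 = 9p and p* = 18, q* = 31.
Since 19 > 18, the floor is binding.
At p = 19: qd = 157 - 7·19 = 24 and qs = 2·19 - 5 = 33.
Surplus = qs - qd = 33 - 24 = 9.

9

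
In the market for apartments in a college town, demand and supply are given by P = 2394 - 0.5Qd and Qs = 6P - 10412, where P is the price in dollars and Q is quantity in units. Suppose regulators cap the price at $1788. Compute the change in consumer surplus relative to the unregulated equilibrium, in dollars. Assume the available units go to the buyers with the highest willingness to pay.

Rearranging demand gives Qd = 4788 - 2P. Equilibrium: 4788 - 2P = 6P - 10412, so 15200 = 8P and P* = 1900, Q* = 988.
Since 1788 < 1900, the ceiling is binding.
At P = 1788: Qd = 4788 - 2·1788 = 1212 and Qs = 6·1788 - 10412 = 316.
Consumer surplus without the control is ½ · (2394 - 1900) · 988 = 244036.
With the ceiling, 316 units are sold at 1788 (assume they go to the highest-value buyers). The demand price at Q = 316 is 2236, so CS = ½ · [(2394 - 1788) + (2236 - 1788)] · 316 = 166532.
Change in consumer surplus = 166532 - 244036 = -77504.

-77504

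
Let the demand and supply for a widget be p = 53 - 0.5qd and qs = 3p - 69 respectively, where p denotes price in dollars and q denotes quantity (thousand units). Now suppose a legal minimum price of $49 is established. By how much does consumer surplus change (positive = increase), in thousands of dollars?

-308

Rearranging demand gives qd = 106 - 2p. In a free market, 106 - 2p = 3p - 69 gives the equilibrium p* = 35, q* = 36.
The floor of 49 is above the equilibrium price 35, so it binds.
At p = 49: qd = 106 - 2·49 = 8 and qs = 3·49 - 69 = 78.
Consumer surplus without the control is ½ · (53 - 35) · 36 = 324.
With the floor, consumers buy 8 units at 49, so CS = ½ · (53 - 49) · 8 = 16.
Change in consumer surplus = 16 - 324 = -308.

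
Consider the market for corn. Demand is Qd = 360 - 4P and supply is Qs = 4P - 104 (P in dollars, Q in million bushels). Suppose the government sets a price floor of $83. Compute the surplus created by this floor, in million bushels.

Equilibrium: 360 - 4P = 4P - 104, so 464 = 8P and P* = 58, Q* = 128.
Since 83 > 58, the floor is binding.
At P = 83: Qd = 360 - 4·83 = 28 and Qs = 4·83 - 104 = 228.
Surplus = Qs - Qd = 228 - 28 = 200.

200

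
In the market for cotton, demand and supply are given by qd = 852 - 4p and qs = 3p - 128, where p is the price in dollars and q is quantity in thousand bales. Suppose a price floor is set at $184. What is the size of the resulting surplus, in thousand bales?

Without the control the market clears where 852 - 4p = 3p - 128, i.e. p* = 140 and q* = 292.
Because the floor (184) lies above the market-clearing price, it is binding.
At p = 184: qd = 852 - 4·184 = 116 and qs = 3·184 - 128 = 424.
Surplus = qs - qd = 424 - 116 = 308.

308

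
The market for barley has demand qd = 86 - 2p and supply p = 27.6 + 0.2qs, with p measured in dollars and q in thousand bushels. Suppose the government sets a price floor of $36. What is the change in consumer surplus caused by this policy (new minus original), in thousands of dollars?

Rearranging supply gives qs = 5p - 138. Equilibrium: 86 - 2p = 5p - 138, so 224 = 7p and p* = 32, q* = 22.
Because the floor (36) lies above the market-clearing price, it is binding.
At p = 36: qd = 86 - 2·36 = 14 and qs = 5·36 - 138 = 42.
Consumer surplus without the control is ½ · (43 - 32) · 22 = 121.
With the floor, consumers buy 14 units at 36, so CS = ½ · (43 - 36) · 14 = 49.
Change in consumer surplus = 49 - 121 = -72.

-72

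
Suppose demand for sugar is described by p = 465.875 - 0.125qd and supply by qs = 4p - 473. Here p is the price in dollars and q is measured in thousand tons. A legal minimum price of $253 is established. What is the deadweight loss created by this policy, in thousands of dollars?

Rearranging demand gives qd = 3727 - 8p. Without the control the market clears where 3727 - 8p = 4p - 473, i.e. p* = 350 and q* = 927.
The floor of 253 is below the equilibrium price 350, so it is not binding; the market clears at p* = 350, q* = 927.
Since the control does not bind, no trades are prevented and deadweight loss is zero.

0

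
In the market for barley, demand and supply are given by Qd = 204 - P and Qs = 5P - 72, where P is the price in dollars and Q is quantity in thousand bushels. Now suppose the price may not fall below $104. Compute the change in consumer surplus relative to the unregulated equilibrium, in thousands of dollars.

Setting quantity demanded equal to quantity supplied, 204 - P = 5P - 72, gives P* = 46 and Q* = 158.
The floor of 104 is above the equilibrium price 46, so it binds.
At P = 104: Qd = 204 - 104 = 100 and Qs = 5·104 - 72 = 448.
Consumer surplus without the control is ½ · (204 - 46) · 158 = 12482.
With the floor, consumers buy 100 units at 104, so CS = ½ · (204 - 104) · 100 = 5000.
Change in consumer surplus = 5000 - 12482 = -7482.

-7482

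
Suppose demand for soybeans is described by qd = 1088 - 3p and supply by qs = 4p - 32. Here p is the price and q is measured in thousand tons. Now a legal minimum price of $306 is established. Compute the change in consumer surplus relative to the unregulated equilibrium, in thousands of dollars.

-56794

Without the control the market clears where 1088 - 3p = 4p - 32, i.e. p* = 160 and q* = 608.
Because the floor (306) lies above the market-clearing price, it is binding.
At p = 306: qd = 1088 - 3·306 = 170 and qs = 4·306 - 32 = 1192.
Consumer surplus without the control is ½ · (1088/3 - 160) · 608 = 184832/3.
With the floor, consumers buy 170 units at 306, so CS = ½ · (1088/3 - 306) · 170 = 14450/3.
Change in consumer surplus = 14450/3 - 184832/3 = -56794.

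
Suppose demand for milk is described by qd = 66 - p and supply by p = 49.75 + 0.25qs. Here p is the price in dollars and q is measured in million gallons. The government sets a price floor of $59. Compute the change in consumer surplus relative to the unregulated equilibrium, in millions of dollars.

-60

Rearranging supply gives qs = 4p - 199. Equilibrium: 66 - p = 4p - 199, so 265 = 5p and p* = 53, q* = 13.
Because the floor (59) lies above the market-clearing price, it is binding.
At p = 59: qd = 66 - 59 = 7 and qs = 4·59 - 199 = 37.
Consumer surplus without the control is ½ · (66 - 53) · 13 = 84.5.
With the floor, consumers buy 7 units at 59, so CS = ½ · (66 - 59) · 7 = 24.5.
Change in consumer surplus = 24.5 - 84.5 = -60.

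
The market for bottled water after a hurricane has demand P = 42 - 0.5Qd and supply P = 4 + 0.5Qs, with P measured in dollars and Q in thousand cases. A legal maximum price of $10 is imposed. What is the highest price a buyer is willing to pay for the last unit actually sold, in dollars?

36

Rearranging demand gives Qd = 84 - 2P; rearranging supply gives Qs = 2P - 8. Without the control the market clears where 84 - 2P = 2P - 8, i.e. P* = 23 and Q* = 38.
Since 10 < 23, the ceiling is binding.
At P = 10: Qd = 84 - 2·10 = 64 and Qs = 2·10 - 8 = 12.
Only 12 units reach the market. On the demand curve, the marginal buyer's willingness to pay at Q = 12 is (84 - 12)/2 = 36.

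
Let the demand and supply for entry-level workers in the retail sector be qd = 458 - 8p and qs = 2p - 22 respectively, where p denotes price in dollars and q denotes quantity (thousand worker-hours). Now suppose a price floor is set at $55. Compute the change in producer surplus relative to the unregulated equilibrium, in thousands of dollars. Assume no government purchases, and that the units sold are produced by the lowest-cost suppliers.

-658

Without the control the market clears where 458 - 8p = 2p - 22, i.e. p* = 48 and q* = 74.
Because the floor (55) lies above the market-clearing price, it is binding.
At p = 55: qd = 458 - 8·55 = 18 and qs = 2·55 - 22 = 88.
Producer surplus without the control is ½ · (48 - 11) · 74 = 1369.
With the floor, 18 units are sold at 55. The supply price at q = 18 is 20, so PS = ½ · [(55 - 11) + (55 - 20)] · 18 = 711.
Change in producer surplus = 711 - 1369 = -658.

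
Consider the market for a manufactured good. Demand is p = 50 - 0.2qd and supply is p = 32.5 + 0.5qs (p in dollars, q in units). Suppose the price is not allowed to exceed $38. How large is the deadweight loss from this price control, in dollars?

68.6

Rearranging demand gives qd = 250 - 5p; rearranging supply gives qs = 2p - 65. In a free market, 250 - 5p = 2p - 65 gives the equilibrium p* = 45, q* = 25.
The ceiling of 38 is below the equilibrium price 45, so it binds.
At p = 38: qd = 250 - 5·38 = 60 and qs = 2·38 - 65 = 11.
Quantity traded falls to 11. At q = 11 the demand price is (250 - 11)/5 = 47.8 and the supply price is (65 + 11)/2 = 38.
Deadweight loss = ½ · (47.8 - 38) · (25 - 11) = ½ · 9.8 · 14 = 68.6.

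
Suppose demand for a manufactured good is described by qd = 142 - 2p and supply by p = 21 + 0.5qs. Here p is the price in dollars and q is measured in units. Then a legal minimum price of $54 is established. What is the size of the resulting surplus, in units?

32

Rearranging supply gives qs = 2p - 42. Without the control the market clears where 142 - 2p = 2p - 42, i.e. p* = 46 and q* = 50.
Because the floor (54) lies above the market-clearing price, it is binding.
At p = 54: qd = 142 - 2·54 = 34 and qs = 2·54 - 42 = 66.
Surplus = qs - qd = 66 - 34 = 32.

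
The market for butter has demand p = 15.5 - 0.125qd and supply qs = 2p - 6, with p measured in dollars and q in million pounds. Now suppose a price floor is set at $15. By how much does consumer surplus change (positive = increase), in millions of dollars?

-24

Rearranging demand gives qd = 124 - 8p. In a free market, 124 - 8p = 2p - 6 gives the equilibrium p* = 13, q* = 20.
Because the floor (15) lies above the market-clearing price, it is binding.
At p = 15: qd = 124 - 8·15 = 4 and qs = 2·15 - 6 = 24.
Consumer surplus without the control is ½ · (15.5 - 13) · 20 = 25.
With the floor, consumers buy 4 units at 15, so CS = ½ · (15.5 - 15) · 4 = 1.
Change in consumer surplus = 1 - 25 = -24.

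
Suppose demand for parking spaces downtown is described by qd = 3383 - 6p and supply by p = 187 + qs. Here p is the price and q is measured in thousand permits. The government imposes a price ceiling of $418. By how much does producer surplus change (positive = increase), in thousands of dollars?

Rearranging supply gives qs = p - 187. In a free market, 3383 - 6p = p - 187 gives the equilibrium p* = 510, q* = 323.
The ceiling of 418 is below the equilibrium price 510, so it binds.
At p = 418: qd = 3383 - 6·418 = 875 and qs = 418 - 187 = 231.
Producer surplus without the control is ½ · (510 - 187) · 323 = 52164.5.
With the ceiling, producers sell 231 units at 418, so PS = ½ · (418 - 187) · 231 = 26680.5.
Change in producer surplus = 26680.5 - 52164.5 = -25484.

-25484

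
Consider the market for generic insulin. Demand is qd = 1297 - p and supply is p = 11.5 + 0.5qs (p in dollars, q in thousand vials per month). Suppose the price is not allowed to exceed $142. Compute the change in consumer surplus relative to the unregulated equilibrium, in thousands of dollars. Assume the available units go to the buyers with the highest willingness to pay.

Rearranging supply gives qs = 2p - 23. In a free market, 1297 - p = 2p - 23 gives the equilibrium p* = 440, q* = 857.
The ceiling of 142 is below the equilibrium price 440, so it binds.
At p = 142: qd = 1297 - 142 = 1155 and qs = 2·142 - 23 = 261.
Consumer surplus without the control is ½ · (1297 - 440) · 857 = 367224.5.
With the ceiling, 261 units are sold at 142 (assume they go to the highest-value buyers). The demand price at q = 261 is 1036, so CS = ½ · [(1297 - 142) + (1036 - 142)] · 261 = 267394.5.
Change in consumer surplus = 267394.5 - 367224.5 = -99830.

-99830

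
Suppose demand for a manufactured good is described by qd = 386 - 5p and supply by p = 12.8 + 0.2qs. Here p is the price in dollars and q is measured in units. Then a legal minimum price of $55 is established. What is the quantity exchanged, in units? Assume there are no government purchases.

Rearranging supply gives qs = 5p - 64. Setting quantity demanded equal to quantity supplied, 386 - 5p = 5p - 64, gives p* = 45 and q* = 161.
Since 55 > 45, the floor is binding.
At p = 55: qd = 386 - 5·55 = 111 and qs = 5·55 - 64 = 211.
The quantity actually transacted is the short side, demand: 111.

111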